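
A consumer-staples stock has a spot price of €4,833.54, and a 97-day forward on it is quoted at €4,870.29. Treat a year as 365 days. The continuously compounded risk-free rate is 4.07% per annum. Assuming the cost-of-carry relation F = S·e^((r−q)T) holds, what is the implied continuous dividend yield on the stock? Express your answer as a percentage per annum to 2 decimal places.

From F = S·e^((r−q)T): (r − q) = ln(F/S)/T
ln(4870.29/4833.54) = ln(1.007603) = 0.007574
(r − q) = 0.007574 / (97/365) = 0.028500
q = r − ln(F/S)/T = 0.0407 − 0.028500 = 0.012200
q = 1.22%

1.22%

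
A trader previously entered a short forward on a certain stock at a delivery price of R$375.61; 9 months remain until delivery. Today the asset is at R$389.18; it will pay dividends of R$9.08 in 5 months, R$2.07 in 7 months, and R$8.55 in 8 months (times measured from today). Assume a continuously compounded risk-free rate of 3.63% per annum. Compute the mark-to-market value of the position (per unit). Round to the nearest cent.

PV(remaining dividends) I = 9.08·e^(−0.0363·5/12) + 2.07·e^(−0.0363·7/12) + 8.55·e^(−0.0363·8/12) = 19.3159
Current forward F = (S − I)·e^(rT) = (389.18 − 19.3159)·e^(0.0363·9/12) = 369.8641 × 1.027599 = 380.0720
Value (long) = (F − K)·e^(−rT) = (380.0720 − 375.61) × 0.973142 = 4.3422
Short position value = −(long value) = -R$4.34

-R$4.34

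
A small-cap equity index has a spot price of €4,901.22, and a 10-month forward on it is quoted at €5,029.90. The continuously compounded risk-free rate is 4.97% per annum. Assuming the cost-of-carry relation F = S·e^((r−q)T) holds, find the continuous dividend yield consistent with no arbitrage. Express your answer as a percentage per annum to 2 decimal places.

From F = S·e^((r−q)T): (r − q) = ln(F/S)/T
ln(5029.90/4901.22) = ln(1.026255) = 0.025916
(r − q) = 0.025916 / (10/12) = 0.031099
q = r − ln(F/S)/T = 0.0497 − 0.031099 = 0.018601
q = 1.86%

1.86%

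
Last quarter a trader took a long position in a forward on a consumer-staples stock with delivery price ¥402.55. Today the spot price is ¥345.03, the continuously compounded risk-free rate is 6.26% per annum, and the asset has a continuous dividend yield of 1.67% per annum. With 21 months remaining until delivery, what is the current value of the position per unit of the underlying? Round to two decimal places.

-¥25.69

Current fair forward for the remaining 21 months: F = S·e^((r − q)·T), (r − q) = 0.0626 − 0.0167 = 0.0459
F = 345.03 · e^(0.0459 × 21/12) = 345.03 × 1.083639 = 373.8880
Value of long forward = (F − K)·e^(−rT) = (373.8880 − 402.55) · e^(−0.0626·21/12)
= -28.6620 × 0.896237 = -25.69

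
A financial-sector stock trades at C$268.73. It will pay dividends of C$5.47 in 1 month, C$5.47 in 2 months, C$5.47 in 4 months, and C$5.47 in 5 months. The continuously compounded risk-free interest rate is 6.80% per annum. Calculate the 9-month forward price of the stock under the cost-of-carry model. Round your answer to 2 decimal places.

C$260.15

PV(dividends) I = 5.47·e^(−0.0680·1/12) + 5.47·e^(−0.0680·2/12) + 5.47·e^(−0.0680·4/12) + 5.47·e^(−0.0680·5/12)
I = 5.4391 + 5.4084 + 5.3474 + 5.3172 = 21.5121
F = (S − I)·e^(rT) = (268.73 − 21.5121) · e^(0.0680·9/12)
= 247.2179 · e^0.051000 = 247.2179 × 1.052323 = C$260.15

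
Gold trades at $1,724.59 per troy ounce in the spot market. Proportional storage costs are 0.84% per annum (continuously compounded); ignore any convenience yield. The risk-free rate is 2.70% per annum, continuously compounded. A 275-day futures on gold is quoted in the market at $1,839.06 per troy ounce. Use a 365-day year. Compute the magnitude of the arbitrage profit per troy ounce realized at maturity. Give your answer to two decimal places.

$67.85 per troy ounce

Fair futures: F* = S·e^(carry·T), with carry = (r + u) = 0.0270 + 0.0084 = 0.0354
F* = 1724.59 · e^(0.0354 × 275/365) = 1724.59 · e^0.02667123 = 1724.59 × 1.02703009 = $1771.2058
Market $1839.06 > fair $1771.2058: forward overpriced → cash-and-carry (buy spot, short the forward).
At maturity, profit = |F_mkt − F*| = |1839.06 − 1771.2058| = $67.85 per troy ounce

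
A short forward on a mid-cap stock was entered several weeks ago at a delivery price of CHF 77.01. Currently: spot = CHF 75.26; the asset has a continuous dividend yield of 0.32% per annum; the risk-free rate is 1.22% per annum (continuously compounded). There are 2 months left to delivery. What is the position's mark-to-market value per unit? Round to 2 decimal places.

CHF 1.63

Current fair forward for the remaining 2 months: F = S·e^((r − q)·T), (r − q) = 0.0122 − 0.0032 = 0.0090
F = 75.26 · e^(0.0090 × 2/12) = 75.26 × 1.001501 = 75.3730
Value of long forward = (F − K)·e^(−rT) = (75.3730 − 77.01) · e^(−0.0122·2/12)
= -1.6370 × 0.997969 = -1.63
Short position value = −(long value) = CHF 1.63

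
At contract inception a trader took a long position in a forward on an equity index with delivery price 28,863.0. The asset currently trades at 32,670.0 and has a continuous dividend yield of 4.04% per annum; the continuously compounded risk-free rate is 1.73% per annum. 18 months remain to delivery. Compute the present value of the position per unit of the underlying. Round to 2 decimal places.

2625.35

Current fair forward for the remaining 18 months: F = S·e^((r − q)·T), (r − q) = 0.0173 − 0.0404 = -0.0231
F = 32670.0 · e^(-0.0231 × 18/12) = 32670.0 × 0.96594344 = 31557.3722
Value of long forward = (F − K)·e^(−rT) = (31557.3722 − 28863.0) · e^(−0.0173·18/12)
= 2694.3722 × 0.97438381 = 2625.35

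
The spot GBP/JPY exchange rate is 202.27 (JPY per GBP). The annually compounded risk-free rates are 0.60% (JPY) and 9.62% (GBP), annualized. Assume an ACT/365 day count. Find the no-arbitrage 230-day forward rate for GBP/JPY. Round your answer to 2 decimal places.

191.62

By covered interest parity, F = S · (1+r_JPY)^T / (1+r_GBP)^T
= 202.27 × 1.003777 / 1.059586 = 202.27 × 0.947329
F = 191.62 JPY per GBP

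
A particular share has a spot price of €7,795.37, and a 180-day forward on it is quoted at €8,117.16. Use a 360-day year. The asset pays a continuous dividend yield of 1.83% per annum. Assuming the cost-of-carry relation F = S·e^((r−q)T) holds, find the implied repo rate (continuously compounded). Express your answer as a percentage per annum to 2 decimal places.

9.92%

From F = S·e^((r−q)T): (r − q) = ln(F/S)/T
ln(8117.16/7795.37) = ln(1.041280) = 0.040451
(r − q) = 0.040451 / (180/360) = 0.080902
r = ln(F/S)/T + q = 0.080902 + 0.0183 = 0.099202
r = 9.92%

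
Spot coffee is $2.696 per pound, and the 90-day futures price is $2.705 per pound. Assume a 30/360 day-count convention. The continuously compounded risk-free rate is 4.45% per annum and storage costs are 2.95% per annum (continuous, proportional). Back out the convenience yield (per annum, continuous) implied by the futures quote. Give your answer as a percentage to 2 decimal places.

F = S·e^((r+u−y)T) ⇒ (r+u−y) = ln(F/S)/T
ln(2.705/2.696) = 0.003333; /T ⇒ 0.013332
y = r + u − ln(F/S)/T = 0.0445 + 0.0295 − 0.013332 = 0.060668
y = 6.07%

6.07%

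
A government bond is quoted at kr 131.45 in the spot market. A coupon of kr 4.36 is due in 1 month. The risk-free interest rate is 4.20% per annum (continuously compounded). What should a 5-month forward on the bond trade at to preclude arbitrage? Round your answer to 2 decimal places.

PV(coupons) I = 4.36·e^(−0.0420·1/12)
I = 4.3448
F = (S − I)·e^(rT) = (131.45 − 4.3448) · e^(0.0420·5/12)
= 127.1052 · e^0.017500 = 127.1052 × 1.017654 = kr 129.35

kr 129.35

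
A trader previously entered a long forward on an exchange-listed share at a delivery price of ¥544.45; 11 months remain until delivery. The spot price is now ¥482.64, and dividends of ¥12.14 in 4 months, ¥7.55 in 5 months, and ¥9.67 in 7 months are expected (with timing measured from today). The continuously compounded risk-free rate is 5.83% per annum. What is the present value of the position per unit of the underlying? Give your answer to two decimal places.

PV(remaining dividends) I = 12.14·e^(−0.0583·4/12) + 7.55·e^(−0.0583·5/12) + 9.67·e^(−0.0583·7/12) = 28.6218
Current forward F = (S − I)·e^(rT) = (482.64 − 28.6218)·e^(0.0583·11/12) = 454.0182 × 1.054895 = 478.9415
Value (long) = (F − K)·e^(−rT) = (478.9415 − 544.45) × 0.947961 = -62.0995
Value = -¥62.10

-¥62.10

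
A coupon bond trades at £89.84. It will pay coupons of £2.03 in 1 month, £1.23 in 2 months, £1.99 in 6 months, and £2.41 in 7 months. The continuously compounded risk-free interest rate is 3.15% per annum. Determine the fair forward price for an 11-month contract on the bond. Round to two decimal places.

PV(coupons) I = 2.03·e^(−0.0315·1/12) + 1.23·e^(−0.0315·2/12) + 1.99·e^(−0.0315·6/12) + 2.41·e^(−0.0315·7/12)
I = 2.0247 + 1.2236 + 1.9589 + 2.3661 = 7.5733
F = (S − I)·e^(rT) = (89.84 − 7.5733) · e^(0.0315·11/12)
= 82.2667 · e^0.028875 = 82.2667 × 1.029296 = £84.68

£84.68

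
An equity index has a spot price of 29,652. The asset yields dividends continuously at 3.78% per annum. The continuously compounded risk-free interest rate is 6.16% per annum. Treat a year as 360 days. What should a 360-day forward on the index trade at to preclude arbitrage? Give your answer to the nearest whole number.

30,366

F = S·e^((r − q)T) = 29652 · e^((0.0616 − 0.0378) × 360/360)
= 29652 · e^0.023800 = 29652 × 1.024085
F = 30,366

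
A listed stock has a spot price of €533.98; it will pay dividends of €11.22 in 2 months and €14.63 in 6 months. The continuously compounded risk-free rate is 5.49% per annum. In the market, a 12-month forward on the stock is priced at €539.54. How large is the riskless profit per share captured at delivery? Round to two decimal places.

€2.21 per share

PV(dividends) I = 11.22·e^(−0.0549·2/12) + 14.63·e^(−0.0549·6/12) = 25.3517
Fair forward F* = (S − I)·e^(rT) = (533.98 − 25.3517)·e^0.054900 = 508.6283 × 1.056435 = 537.3327
Market €539.54 > fair 537.3327: forward overpriced → cash-and-carry (borrow at r, buy the stock and collect the dividends, short the forward).
Profit at T = |F_mkt − F*| = |539.54 − 537.3327| = €2.21 per share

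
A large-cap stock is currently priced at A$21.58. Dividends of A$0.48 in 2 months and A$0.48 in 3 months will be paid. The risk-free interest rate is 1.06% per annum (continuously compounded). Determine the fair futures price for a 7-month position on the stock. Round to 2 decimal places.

PV(dividends) I = 0.48·e^(−0.0106·2/12) + 0.48·e^(−0.0106·3/12)
I = 0.4792 + 0.4787 = 0.9579
F = (S − I)·e^(rT) = (21.58 − 0.9579) · e^(0.0106·7/12)
= 20.6221 · e^0.006183 = 20.6221 × 1.006202 = A$20.75

A$20.75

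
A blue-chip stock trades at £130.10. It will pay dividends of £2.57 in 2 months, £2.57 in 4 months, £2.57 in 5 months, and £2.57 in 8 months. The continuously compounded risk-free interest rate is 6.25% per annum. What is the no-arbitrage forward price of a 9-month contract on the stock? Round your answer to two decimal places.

£125.83

PV(dividends) I = 2.57·e^(−0.0625·2/12) + 2.57·e^(−0.0625·4/12) + 2.57·e^(−0.0625·5/12) + 2.57·e^(−0.0625·8/12)
I = 2.5434 + 2.5170 + 2.5039 + 2.4651 = 10.0294
F = (S − I)·e^(rT) = (130.10 − 10.0294) · e^(0.0625·9/12)
= 120.0706 · e^0.046875 = 120.0706 × 1.047991 = £125.83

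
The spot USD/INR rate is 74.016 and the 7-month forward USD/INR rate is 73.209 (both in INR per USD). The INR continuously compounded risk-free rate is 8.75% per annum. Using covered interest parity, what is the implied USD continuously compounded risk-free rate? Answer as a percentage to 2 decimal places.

F = S·e^((r_INR − r_USD)T) ⇒ r_USD = r_INR − ln(F/S)/T
ln(73.209/74.016) = -0.010963; /(7/12) = -0.018794
r_USD = 0.0875 + 0.018794 = 0.106294
r_USD = 10.63%

10.63%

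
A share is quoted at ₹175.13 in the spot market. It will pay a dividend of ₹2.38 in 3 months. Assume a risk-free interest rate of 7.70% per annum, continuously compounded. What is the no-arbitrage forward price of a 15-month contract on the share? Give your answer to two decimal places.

PV(dividends) I = 2.38·e^(−0.0770·3/12)
I = 2.3346
F = (S − I)·e^(rT) = (175.13 − 2.3346) · e^(0.0770·15/12)
= 172.7954 · e^0.096250 = 172.7954 × 1.101034 = ₹190.25

₹190.25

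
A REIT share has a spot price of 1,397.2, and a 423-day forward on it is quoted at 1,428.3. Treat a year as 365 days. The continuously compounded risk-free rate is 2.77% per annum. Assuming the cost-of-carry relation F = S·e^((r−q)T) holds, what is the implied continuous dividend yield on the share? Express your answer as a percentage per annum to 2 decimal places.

From F = S·e^((r−q)T): (r − q) = ln(F/S)/T
ln(1428.3/1397.2) = ln(1.022259) = 0.022015
(r − q) = 0.022015 / (423/365) = 0.018996
q = r − ln(F/S)/T = 0.0277 − 0.018996 = 0.008704
q = 0.87%

0.87%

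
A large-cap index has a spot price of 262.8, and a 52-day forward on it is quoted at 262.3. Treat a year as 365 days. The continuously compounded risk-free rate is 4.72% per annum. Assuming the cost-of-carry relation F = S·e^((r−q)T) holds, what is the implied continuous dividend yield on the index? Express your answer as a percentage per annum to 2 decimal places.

6.06%

From F = S·e^((r−q)T): (r − q) = ln(F/S)/T
ln(262.3/262.8) = ln(0.998097) = -0.001905
(r − q) = -0.001905 / (52/365) = -0.013372
q = r − ln(F/S)/T = 0.0472 + 0.013372 = 0.060572
q = 6.06%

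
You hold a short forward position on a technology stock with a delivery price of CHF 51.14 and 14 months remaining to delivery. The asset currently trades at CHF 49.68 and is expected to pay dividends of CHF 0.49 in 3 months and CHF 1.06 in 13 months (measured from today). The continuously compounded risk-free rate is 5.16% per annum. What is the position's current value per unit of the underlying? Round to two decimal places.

PV(remaining dividends) I = 0.49·e^(−0.0516·3/12) + 1.06·e^(−0.0516·13/12) = 1.4861
Current forward F = (S − I)·e^(rT) = (49.68 − 1.4861)·e^(0.0516·14/12) = 48.1939 × 1.062049 = 51.1843
Value (long) = (F − K)·e^(−rT) = (51.1843 − 51.14) × 0.941576 = 0.0417
Short position value = −(long value) = -CHF 0.04

-CHF 0.04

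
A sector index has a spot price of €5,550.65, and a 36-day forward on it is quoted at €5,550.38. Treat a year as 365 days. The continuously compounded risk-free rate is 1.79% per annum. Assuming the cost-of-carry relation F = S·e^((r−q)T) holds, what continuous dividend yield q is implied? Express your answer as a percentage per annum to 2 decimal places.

1.84%

From F = S·e^((r−q)T): (r − q) = ln(F/S)/T
ln(5550.38/5550.65) = ln(0.999951) = -0.000049
(r − q) = -0.000049 / (36/365) = -0.000497
q = r − ln(F/S)/T = 0.0179 + 0.000497 = 0.018397
q = 1.84%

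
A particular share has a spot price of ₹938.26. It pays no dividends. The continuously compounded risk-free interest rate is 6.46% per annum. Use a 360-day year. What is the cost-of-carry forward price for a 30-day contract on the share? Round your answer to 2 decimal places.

F = S·e^(rT) = 938.26 · e^(0.0646 × 30/360)
= 938.26 · e^0.005383 = 938.26 × 1.005398
F = ₹943.32

₹943.32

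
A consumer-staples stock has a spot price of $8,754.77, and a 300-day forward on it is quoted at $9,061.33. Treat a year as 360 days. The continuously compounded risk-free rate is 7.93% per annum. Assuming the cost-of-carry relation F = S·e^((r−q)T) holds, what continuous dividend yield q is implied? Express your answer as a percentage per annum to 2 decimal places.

3.80%

From F = S·e^((r−q)T): (r − q) = ln(F/S)/T
ln(9061.33/8754.77) = ln(1.035016) = 0.034417
(r − q) = 0.034417 / (300/360) = 0.041300
q = r − ln(F/S)/T = 0.0793 − 0.041300 = 0.038000
q = 3.80%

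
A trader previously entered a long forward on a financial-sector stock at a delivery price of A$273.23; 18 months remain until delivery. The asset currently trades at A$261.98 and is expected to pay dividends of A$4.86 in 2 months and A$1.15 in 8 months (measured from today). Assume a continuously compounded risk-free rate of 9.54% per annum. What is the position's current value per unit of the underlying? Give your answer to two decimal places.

A$19.32

PV(remaining dividends) I = 4.86·e^(−0.0954·2/12) + 1.15·e^(−0.0954·8/12) = 5.8625
Current forward F = (S − I)·e^(rT) = (261.98 − 5.8625)·e^(0.0954·18/12) = 256.1175 × 1.153845 = 295.5199
Value (long) = (F − K)·e^(−rT) = (295.5199 − 273.23) × 0.866667 = 19.3179
Value = A$19.32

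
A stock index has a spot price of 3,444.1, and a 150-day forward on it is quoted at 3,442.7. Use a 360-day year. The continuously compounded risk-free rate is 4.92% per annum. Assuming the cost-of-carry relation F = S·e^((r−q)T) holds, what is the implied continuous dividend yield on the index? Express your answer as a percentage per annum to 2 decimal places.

5.02%

From F = S·e^((r−q)T): (r − q) = ln(F/S)/T
ln(3442.7/3444.1) = ln(0.999594) = -0.000406
(r − q) = -0.000406 / (150/360) = -0.000974
q = r − ln(F/S)/T = 0.0492 + 0.000974 = 0.050174
q = 5.02%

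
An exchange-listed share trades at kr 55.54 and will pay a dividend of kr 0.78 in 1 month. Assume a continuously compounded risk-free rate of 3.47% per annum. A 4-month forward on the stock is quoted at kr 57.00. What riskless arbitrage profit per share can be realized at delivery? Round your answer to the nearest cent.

PV(dividends) I = 0.78·e^(−0.0347·1/12) = 0.7777
Fair forward F* = (S − I)·e^(rT) = (55.54 − 0.7777)·e^0.011567 = 54.7623 × 1.011634 = 55.3994
Market kr 57.00 > fair 55.3994: forward overpriced → cash-and-carry (borrow at r, buy the stock and collect the dividends, short the forward).
Profit at T = |F_mkt − F*| = |57.00 − 55.3994| = kr 1.60 per share

kr 1.60 per share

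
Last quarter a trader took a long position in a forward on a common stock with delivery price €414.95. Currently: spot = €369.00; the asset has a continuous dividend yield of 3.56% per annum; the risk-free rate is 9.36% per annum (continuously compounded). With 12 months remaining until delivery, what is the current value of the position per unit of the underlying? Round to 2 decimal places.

-€21.78

Current fair forward for the remaining 12 months: F = S·e^((r − q)·T), (r − q) = 0.0936 − 0.0356 = 0.0580
F = 369.00 · e^(0.0580 × 12/12) = 369.00 × 1.059715 = 391.0348
Value of long forward = (F − K)·e^(−rT) = (391.0348 − 414.95) · e^(−0.0936·12/12)
= -23.9152 × 0.910647 = -21.78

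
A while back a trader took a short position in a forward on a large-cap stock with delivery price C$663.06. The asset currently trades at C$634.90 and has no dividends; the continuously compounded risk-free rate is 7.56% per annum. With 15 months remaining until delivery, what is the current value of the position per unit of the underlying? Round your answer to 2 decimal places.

Current fair forward for the remaining 15 months: F = S·e^(r·T), r = 0.0756
F = 634.90 · e^(0.0756 × 15/12) = 634.90 × 1.099109 = 697.8243
Value of long forward = (F − K)·e^(−rT) = (697.8243 − 663.06) · e^(−0.0756·15/12)
= 34.7643 × 0.909828 = 31.63
Short position value = −(long value) = -C$31.63

-C$31.63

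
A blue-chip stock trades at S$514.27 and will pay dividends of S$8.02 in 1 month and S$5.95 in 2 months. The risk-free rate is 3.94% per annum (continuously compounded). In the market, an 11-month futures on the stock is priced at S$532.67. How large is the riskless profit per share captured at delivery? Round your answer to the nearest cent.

PV(dividends) I = 8.02·e^(−0.0394·1/12) + 5.95·e^(−0.0394·2/12) = 13.9048
Fair futures F* = (S − I)·e^(rT) = (514.27 − 13.9048)·e^0.036117 = 500.3652 × 1.036777 = 518.7671
Market S$532.67 > fair 518.7671: forward overpriced → cash-and-carry (borrow at r, buy the stock and collect the dividends, short the forward).
Profit at T = |F_mkt − F*| = |532.67 − 518.7671| = S$13.90 per share

S$13.90 per share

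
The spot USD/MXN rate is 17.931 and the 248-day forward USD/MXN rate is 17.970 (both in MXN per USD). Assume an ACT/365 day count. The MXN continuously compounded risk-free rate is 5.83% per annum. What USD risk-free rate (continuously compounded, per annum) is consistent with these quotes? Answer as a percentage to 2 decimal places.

5.51%

F = S·e^((r_MXN − r_USD)T) ⇒ r_USD = r_MXN − ln(F/S)/T
ln(17.970/17.931) = 0.002173; /(248/365) = 0.003198
r_USD = 0.0583 − 0.003198 = 0.055102
r_USD = 5.51%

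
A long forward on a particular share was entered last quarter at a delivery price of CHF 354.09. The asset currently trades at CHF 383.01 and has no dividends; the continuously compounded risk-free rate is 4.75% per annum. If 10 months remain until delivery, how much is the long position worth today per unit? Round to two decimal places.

CHF 42.66

Current fair forward for the remaining 10 months: F = S·e^(r·T), r = 0.0475
F = 383.01 · e^(0.0475 × 10/12) = 383.01 × 1.040377 = 398.4748
Value of long forward = (F − K)·e^(−rT) = (398.4748 − 354.09) · e^(−0.0475·10/12)
= 44.3848 × 0.961190 = 42.66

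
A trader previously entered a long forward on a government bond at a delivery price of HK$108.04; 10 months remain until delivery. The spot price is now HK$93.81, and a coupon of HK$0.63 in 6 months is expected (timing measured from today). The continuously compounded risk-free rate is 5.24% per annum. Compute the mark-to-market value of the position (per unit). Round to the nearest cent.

PV(remaining coupons) I = 0.63·e^(−0.0524·6/12) = 0.6137
Current forward F = (S − I)·e^(rT) = (93.81 − 0.6137)·e^(0.0524·10/12) = 93.1963 × 1.044634 = 97.3560
Value (long) = (F − K)·e^(−rT) = (97.3560 − 108.04) × 0.957273 = -10.2275
Value = -HK$10.23

-HK$10.23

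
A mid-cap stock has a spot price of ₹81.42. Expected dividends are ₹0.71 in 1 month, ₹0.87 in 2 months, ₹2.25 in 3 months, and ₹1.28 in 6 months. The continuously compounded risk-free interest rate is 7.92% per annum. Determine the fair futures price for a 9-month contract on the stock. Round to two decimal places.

₹81.10

PV(dividends) I = 0.71·e^(−0.0792·1/12) + 0.87·e^(−0.0792·2/12) + 2.25·e^(−0.0792·3/12) + 1.28·e^(−0.0792·6/12)
I = 0.7053 + 0.8586 + 2.2059 + 1.2303 = 5.0001
F = (S − I)·e^(rT) = (81.42 − 5.0001) · e^(0.0792·9/12)
= 76.4199 · e^0.059400 = 76.4199 × 1.061200 = ₹81.10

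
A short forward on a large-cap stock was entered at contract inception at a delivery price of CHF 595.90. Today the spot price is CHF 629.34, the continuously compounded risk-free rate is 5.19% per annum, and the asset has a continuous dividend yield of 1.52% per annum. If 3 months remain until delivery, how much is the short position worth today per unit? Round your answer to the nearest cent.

-CHF 38.73

Current fair forward for the remaining 3 months: F = S·e^((r − q)·T), (r − q) = 0.0519 − 0.0152 = 0.0367
F = 629.34 · e^(0.0367 × 3/12) = 629.34 × 1.009217 = 635.1406
Value of long forward = (F − K)·e^(−rT) = (635.1406 − 595.90) · e^(−0.0519·3/12)
= 39.2406 × 0.987109 = 38.73
Short position value = −(long value) = -CHF 38.73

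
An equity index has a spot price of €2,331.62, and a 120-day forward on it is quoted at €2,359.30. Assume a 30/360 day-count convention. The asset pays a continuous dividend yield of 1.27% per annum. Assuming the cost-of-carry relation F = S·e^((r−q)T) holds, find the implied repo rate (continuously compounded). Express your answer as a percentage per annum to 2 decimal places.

4.81%

From F = S·e^((r−q)T): (r − q) = ln(F/S)/T
ln(2359.30/2331.62) = ln(1.011872) = 0.011802
(r − q) = 0.011802 / (120/360) = 0.035406
r = ln(F/S)/T + q = 0.035406 + 0.0127 = 0.048106
r = 4.81%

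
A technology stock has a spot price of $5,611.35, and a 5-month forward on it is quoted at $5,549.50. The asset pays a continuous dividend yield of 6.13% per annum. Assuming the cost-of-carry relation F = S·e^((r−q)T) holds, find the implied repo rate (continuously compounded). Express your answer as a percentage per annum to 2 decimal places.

From F = S·e^((r−q)T): (r − q) = ln(F/S)/T
ln(5549.50/5611.35) = ln(0.988978) = -0.011083
(r − q) = -0.011083 / (5/12) = -0.026599
r = ln(F/S)/T + q = -0.026599 + 0.0613 = 0.034701
r = 3.47%

3.47%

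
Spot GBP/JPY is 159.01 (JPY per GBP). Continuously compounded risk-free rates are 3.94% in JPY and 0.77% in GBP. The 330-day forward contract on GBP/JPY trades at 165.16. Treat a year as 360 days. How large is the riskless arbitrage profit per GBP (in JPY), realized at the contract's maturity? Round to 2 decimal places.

1.46 per GBP (in JPY)

Fair forward: F* = S·e^(carry·T), with carry = (r_JPY − r_GBP) = 0.0394 − 0.0077 = 0.0317
F* = 159.01 · e^(0.0317 × 330/360) = 159.01 · e^0.029058 = 159.01 × 1.029484 = 163.6983
Market 165.16 > fair 163.6983: forward overpriced → cash-and-carry (buy spot, short the forward).
At maturity, profit = |F_mkt − F*| = |165.16 − 163.6983| = 1.46 per GBP (in JPY)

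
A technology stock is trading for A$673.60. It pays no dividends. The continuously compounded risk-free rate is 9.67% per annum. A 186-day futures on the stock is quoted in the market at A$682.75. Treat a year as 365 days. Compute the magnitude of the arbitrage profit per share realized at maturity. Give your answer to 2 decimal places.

Fair futures: F* = S·e^(carry·T), with carry = r = 0.0967
F* = 673.60 · e^(0.0967 × 186/365) = 673.60 · e^0.049277 = 673.60 × 1.050511 = A$707.6242
Market A$682.75 < fair A$707.6242: forward underpriced → reverse cash-and-carry (short spot, go long the forward).
At maturity, profit = |F_mkt − F*| = |682.75 − 707.6242| = A$24.87 per share

A$24.87 per share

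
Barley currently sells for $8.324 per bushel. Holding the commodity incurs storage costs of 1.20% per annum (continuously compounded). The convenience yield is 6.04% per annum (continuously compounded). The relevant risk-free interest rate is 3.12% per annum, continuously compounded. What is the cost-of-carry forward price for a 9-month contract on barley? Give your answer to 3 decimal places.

$8.217 per bushel

Net carry = r + u − y = 0.0312 + 0.0120 − 0.0604 = -0.0172
F = S·e^((r+u−y)T) = 8.324 · e^(-0.0172 × 9/12) = 8.324 · e^-0.012900
= 8.324 × 0.987183 = $8.217 per bushel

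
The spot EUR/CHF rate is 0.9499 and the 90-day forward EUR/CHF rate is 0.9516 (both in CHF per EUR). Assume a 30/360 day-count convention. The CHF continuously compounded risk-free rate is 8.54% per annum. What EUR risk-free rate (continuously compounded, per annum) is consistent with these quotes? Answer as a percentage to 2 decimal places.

7.82%

F = S·e^((r_CHF − r_EUR)T) ⇒ r_EUR = r_CHF − ln(F/S)/T
ln(0.9516/0.9499) = 0.001788; /(90/360) = 0.007152
r_EUR = 0.0854 − 0.007152 = 0.078248
r_EUR = 7.82%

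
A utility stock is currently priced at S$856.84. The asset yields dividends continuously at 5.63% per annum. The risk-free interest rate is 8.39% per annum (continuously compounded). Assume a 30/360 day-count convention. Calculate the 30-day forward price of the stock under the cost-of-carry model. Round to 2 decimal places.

F = S·e^((r − q)T) = 856.84 · e^((0.0839 − 0.0563) × 30/360)
= 856.84 · e^0.002300 = 856.84 × 1.002303
F = S$858.81

S$858.81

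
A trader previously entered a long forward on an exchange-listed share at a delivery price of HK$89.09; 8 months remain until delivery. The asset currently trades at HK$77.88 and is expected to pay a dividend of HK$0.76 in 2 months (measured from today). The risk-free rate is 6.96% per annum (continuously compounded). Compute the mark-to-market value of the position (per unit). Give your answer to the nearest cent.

-HK$7.92

PV(remaining dividends) I = 0.76·e^(−0.0696·2/12) = 0.7512
Current forward F = (S − I)·e^(rT) = (77.88 − 0.7512)·e^(0.0696·8/12) = 77.1288 × 1.047493 = 80.7919
Value (long) = (F − K)·e^(−rT) = (80.7919 − 89.09) × 0.954660 = -7.9219
Value = -HK$7.92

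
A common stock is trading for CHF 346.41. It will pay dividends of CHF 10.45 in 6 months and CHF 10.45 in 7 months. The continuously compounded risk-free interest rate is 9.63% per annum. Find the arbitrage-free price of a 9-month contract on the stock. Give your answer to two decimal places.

CHF 351.03

PV(dividends) I = 10.45·e^(−0.0963·6/12) + 10.45·e^(−0.0963·7/12)
I = 9.9588 + 9.8792 = 19.8380
F = (S − I)·e^(rT) = (346.41 − 19.8380) · e^(0.0963·9/12)
= 326.5720 · e^0.072225 = 326.5720 × 1.074897 = CHF 351.03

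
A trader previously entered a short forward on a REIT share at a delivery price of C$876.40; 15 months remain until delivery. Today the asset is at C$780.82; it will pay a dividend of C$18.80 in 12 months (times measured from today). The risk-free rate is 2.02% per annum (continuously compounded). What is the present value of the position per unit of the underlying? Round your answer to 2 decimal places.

PV(remaining dividends) I = 18.80·e^(−0.0202·12/12) = 18.4240
Current forward F = (S − I)·e^(rT) = (780.82 − 18.4240)·e^(0.0202·15/12) = 762.3960 × 1.025571 = 781.8912
Value (long) = (F − K)·e^(−rT) = (781.8912 − 876.40) × 0.975066 = -92.1523
Short position value = −(long value) = C$92.15

C$92.15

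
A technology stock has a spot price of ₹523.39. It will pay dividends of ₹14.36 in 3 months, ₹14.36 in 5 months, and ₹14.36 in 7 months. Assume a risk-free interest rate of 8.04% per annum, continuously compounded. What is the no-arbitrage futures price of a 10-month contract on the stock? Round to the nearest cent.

PV(dividends) I = 14.36·e^(−0.0804·3/12) + 14.36·e^(−0.0804·5/12) + 14.36·e^(−0.0804·7/12)
I = 14.0742 + 13.8869 + 13.7021 = 41.6632
F = (S − I)·e^(rT) = (523.39 − 41.6632) · e^(0.0804·10/12)
= 481.7268 · e^0.067000 = 481.7268 × 1.069295 = ₹515.11

₹515.11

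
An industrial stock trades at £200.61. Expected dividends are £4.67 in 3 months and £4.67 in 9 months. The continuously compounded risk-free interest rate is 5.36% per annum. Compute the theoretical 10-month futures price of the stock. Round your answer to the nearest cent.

£200.26

PV(dividends) I = 4.67·e^(−0.0536·3/12) + 4.67·e^(−0.0536·9/12)
I = 4.6078 + 4.4860 = 9.0938
F = (S − I)·e^(rT) = (200.61 − 9.0938) · e^(0.0536·10/12)
= 191.5162 · e^0.044667 = 191.5162 × 1.045680 = £200.26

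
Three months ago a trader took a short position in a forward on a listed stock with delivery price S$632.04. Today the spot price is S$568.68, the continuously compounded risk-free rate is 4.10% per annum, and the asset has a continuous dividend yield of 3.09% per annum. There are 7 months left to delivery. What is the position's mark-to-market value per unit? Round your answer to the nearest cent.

Current fair forward for the remaining 7 months: F = S·e^((r − q)·T), (r − q) = 0.0410 − 0.0309 = 0.0101
F = 568.68 · e^(0.0101 × 7/12) = 568.68 × 1.005909 = 572.0403
Value of long forward = (F − K)·e^(−rT) = (572.0403 − 632.04) · e^(−0.0410·7/12)
= -59.9997 × 0.976367 = -58.58
Short position value = −(long value) = S$58.58

S$58.58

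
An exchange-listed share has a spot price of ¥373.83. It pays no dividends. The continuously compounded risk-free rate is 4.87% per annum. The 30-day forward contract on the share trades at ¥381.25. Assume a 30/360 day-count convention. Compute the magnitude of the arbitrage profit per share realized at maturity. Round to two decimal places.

Fair forward: F* = S·e^(carry·T), with carry = r = 0.0487
F* = 373.83 · e^(0.0487 × 30/360) = 373.83 · e^0.004058 = 373.83 × 1.004066 = ¥375.3500
Market ¥381.25 > fair ¥375.3500: forward overpriced → cash-and-carry (buy spot, short the forward).
At maturity, profit = |F_mkt − F*| = |381.25 − 375.3500| = ¥5.90 per share

¥5.90 per share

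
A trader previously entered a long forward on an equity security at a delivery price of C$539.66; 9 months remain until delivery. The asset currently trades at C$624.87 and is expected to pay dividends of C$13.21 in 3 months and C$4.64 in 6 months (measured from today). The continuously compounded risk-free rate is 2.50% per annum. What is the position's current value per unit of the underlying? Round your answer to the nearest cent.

C$77.52

PV(remaining dividends) I = 13.21·e^(−0.0250·3/12) + 4.64·e^(−0.0250·6/12) = 17.7101
Current forward F = (S − I)·e^(rT) = (624.87 − 17.7101)·e^(0.0250·9/12) = 607.1599 × 1.018927 = 618.6516
Value (long) = (F − K)·e^(−rT) = (618.6516 − 539.66) × 0.981425 = 77.5243
Value = C$77.52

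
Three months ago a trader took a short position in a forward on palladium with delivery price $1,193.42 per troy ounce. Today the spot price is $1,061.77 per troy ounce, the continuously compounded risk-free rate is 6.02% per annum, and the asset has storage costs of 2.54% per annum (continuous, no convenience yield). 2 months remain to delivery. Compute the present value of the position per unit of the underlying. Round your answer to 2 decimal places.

$115.23 per troy ounce

Current fair forward for the remaining 2 months: F = S·e^((r + u)·T), (r + u) = 0.0602 + 0.0254 = 0.0856
F = 1061.77 · e^(0.0856 × 2/12) = 1061.77 × 1.01436892 = 1077.0265
Value of long forward = (F − K)·e^(−rT) = (1077.0265 − 1193.42) · e^(−0.0602·2/12)
= -116.3935 × 0.99001683 = -115.23
Short position value = −(long value) = $115.23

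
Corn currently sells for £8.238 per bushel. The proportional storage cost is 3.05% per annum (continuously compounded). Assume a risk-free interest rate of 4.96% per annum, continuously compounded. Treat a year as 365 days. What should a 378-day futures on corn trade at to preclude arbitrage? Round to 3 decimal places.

Net carry = r + u − y = 0.0496 + 0.0305 − 0.0000 = 0.0801
F = S·e^((r+u−y)T) = 8.238 · e^(0.0801 × 378/365) = 8.238 · e^0.082953
= 8.238 × 1.086491 = £8.951 per bushel

£8.951 per bushel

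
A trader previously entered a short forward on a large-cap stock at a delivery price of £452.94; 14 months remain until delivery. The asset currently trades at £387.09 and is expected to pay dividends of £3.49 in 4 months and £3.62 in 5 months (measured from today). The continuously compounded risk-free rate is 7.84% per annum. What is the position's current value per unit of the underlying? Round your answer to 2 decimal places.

PV(remaining dividends) I = 3.49·e^(−0.0784·4/12) + 3.62·e^(−0.0784·5/12) = 6.9036
Current forward F = (S − I)·e^(rT) = (387.09 − 6.9036)·e^(0.0784·14/12) = 380.1864 × 1.095780 = 416.6007
Value (long) = (F − K)·e^(−rT) = (416.6007 − 452.94) × 0.912592 = -33.1630
Short position value = −(long value) = £33.16

£33.16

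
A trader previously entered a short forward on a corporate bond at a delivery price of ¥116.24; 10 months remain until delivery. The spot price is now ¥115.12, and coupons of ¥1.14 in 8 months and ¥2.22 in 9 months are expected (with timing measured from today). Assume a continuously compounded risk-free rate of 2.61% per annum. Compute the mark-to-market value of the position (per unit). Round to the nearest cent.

¥1.92

PV(remaining coupons) I = 1.14·e^(−0.0261·8/12) + 2.22·e^(−0.0261·9/12) = 3.2973
Current forward F = (S − I)·e^(rT) = (115.12 − 3.2973)·e^(0.0261·10/12) = 111.8227 × 1.021988 = 114.2815
Value (long) = (F − K)·e^(−rT) = (114.2815 − 116.24) × 0.978485 = -1.9164
Short position value = −(long value) = ¥1.92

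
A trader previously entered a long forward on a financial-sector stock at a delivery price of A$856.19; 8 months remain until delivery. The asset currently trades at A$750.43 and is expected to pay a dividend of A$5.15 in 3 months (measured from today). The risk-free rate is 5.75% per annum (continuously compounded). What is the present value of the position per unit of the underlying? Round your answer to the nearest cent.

PV(remaining dividends) I = 5.15·e^(−0.0575·3/12) = 5.0765
Current forward F = (S − I)·e^(rT) = (750.43 − 5.0765)·e^(0.0575·8/12) = 745.3535 × 1.039078 = 774.4804
Value (long) = (F − K)·e^(−rT) = (774.4804 − 856.19) × 0.962392 = -78.6367
Value = -A$78.64

-A$78.64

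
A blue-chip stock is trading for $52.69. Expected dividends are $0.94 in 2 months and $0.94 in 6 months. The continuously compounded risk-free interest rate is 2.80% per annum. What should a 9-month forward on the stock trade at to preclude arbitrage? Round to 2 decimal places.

PV(dividends) I = 0.94·e^(−0.0280·2/12) + 0.94·e^(−0.0280·6/12)
I = 0.9356 + 0.9269 = 1.8625
F = (S − I)·e^(rT) = (52.69 − 1.8625) · e^(0.0280·9/12)
= 50.8275 · e^0.021000 = 50.8275 × 1.021222 = $51.91

$51.91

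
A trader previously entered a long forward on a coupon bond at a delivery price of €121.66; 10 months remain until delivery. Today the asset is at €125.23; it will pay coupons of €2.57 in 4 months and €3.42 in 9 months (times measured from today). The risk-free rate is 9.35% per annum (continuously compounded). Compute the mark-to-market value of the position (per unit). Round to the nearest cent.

PV(remaining coupons) I = 2.57·e^(−0.0935·4/12) + 3.42·e^(−0.0935·9/12) = 5.6795
Current forward F = (S − I)·e^(rT) = (125.23 − 5.6795)·e^(0.0935·10/12) = 119.5505 × 1.081033 = 129.2380
Value (long) = (F − K)·e^(−rT) = (129.2380 − 121.66) × 0.925042 = 7.0100
Value = €7.01

€7.01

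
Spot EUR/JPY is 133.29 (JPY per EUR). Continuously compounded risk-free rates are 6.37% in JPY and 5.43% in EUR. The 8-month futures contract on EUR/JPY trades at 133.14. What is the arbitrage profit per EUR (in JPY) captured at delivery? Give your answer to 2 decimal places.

0.99 per EUR (in JPY)

Fair futures: F* = S·e^(carry·T), with carry = (r_JPY − r_EUR) = 0.0637 − 0.0543 = 0.0094
F* = 133.29 · e^(0.0094 × 8/12) = 133.29 · e^0.006267 = 133.29 × 1.006287 = 134.1280
Market 133.14 < fair 134.1280: forward underpriced → reverse cash-and-carry (short spot, go long the forward).
At maturity, profit = |F_mkt − F*| = |133.14 − 134.1280| = 0.99 per EUR (in JPY)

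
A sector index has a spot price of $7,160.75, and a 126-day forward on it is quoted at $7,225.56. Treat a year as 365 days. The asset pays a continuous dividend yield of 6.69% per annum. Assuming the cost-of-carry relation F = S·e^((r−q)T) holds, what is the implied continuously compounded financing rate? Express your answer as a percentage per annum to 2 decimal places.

From F = S·e^((r−q)T): (r − q) = ln(F/S)/T
ln(7225.56/7160.75) = ln(1.009051) = 0.009010
(r − q) = 0.009010 / (126/365) = 0.026100
r = ln(F/S)/T + q = 0.026100 + 0.0669 = 0.093000
r = 9.30%

9.30%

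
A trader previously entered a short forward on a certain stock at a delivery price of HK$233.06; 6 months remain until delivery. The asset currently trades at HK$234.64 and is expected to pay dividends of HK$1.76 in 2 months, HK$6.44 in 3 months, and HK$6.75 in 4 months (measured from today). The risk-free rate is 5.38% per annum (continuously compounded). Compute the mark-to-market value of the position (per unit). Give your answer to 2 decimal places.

PV(remaining dividends) I = 1.76·e^(−0.0538·2/12) + 6.44·e^(−0.0538·3/12) + 6.75·e^(−0.0538·4/12) = 14.7283
Current forward F = (S − I)·e^(rT) = (234.64 − 14.7283)·e^(0.0538·6/12) = 219.9117 × 1.027265 = 225.9076
Value (long) = (F − K)·e^(−rT) = (225.9076 − 233.06) × 0.973459 = -6.9626
Short position value = −(long value) = HK$6.96

HK$6.96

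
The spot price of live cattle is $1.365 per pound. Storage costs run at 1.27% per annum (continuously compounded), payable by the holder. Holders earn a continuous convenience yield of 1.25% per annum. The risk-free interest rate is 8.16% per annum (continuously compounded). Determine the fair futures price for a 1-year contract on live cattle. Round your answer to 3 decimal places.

Net carry = r + u − y = 0.0816 + 0.0127 − 0.0125 = 0.0818
F = S·e^((r+u−y)T) = 1.365 · e^(0.0818 × 1) = 1.365 · e^0.081800
= 1.365 × 1.085239 = $1.481 per pound

$1.481 per pound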